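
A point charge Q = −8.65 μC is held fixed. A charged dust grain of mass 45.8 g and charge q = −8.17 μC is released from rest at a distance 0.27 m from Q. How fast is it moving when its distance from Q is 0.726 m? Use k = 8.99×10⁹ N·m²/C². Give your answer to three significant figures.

8.03 m/s

Only the electrostatic force acts, so mechanical energy is conserved: ½mv² = U₁ − U₂ = kQq(1/r₁ − 1/r₂).
U₁ − U₂ = (8.99×10⁹ N·m²/C²)(-8.65×10⁻⁶ C)(-8.17×10⁻⁶ C)(1/0.270 − 1/0.726) = 1.48 J.
v = √(2·1.48/0.0458) = 8.03 m/s.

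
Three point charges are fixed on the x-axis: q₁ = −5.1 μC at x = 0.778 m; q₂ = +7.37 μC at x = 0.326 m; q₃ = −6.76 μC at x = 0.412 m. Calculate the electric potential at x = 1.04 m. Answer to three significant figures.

-1.79×10⁵ V

The total potential is the scalar sum of each charge's contribution, V = Σ kqᵢ/rᵢ.
Distances from the field point to each charge: r₁ = 0.262 m, r₂ = 0.714 m, r₃ = 0.628 m.
V = k[(-5.10×10⁻⁶)/(0.262) + (7.37×10⁻⁶)/(0.714) + (-6.76×10⁻⁶)/(0.628)] = -1.79×10⁵ V.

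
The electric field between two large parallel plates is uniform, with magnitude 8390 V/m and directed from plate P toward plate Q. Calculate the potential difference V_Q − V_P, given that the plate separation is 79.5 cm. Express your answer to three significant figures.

In a uniform field, potential decreases in the direction of E: ΔV = −E·d for a displacement d parallel to E.
Going from P to Q is a displacement of 79.5 cm along the field, so V_Q − V_P = −Ed = -6670 V.

-6670 V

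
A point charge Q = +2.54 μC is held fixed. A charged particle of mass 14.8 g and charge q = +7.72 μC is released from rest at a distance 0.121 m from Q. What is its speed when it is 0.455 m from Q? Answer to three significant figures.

12.0 m/s

Only the electrostatic force acts, so mechanical energy is conserved: ½mv² = U₁ − U₂ = kQq(1/r₁ − 1/r₂).
U₁ − U₂ = (8.99×10⁹ N·m²/C²)(2.54×10⁻⁶ C)(7.72×10⁻⁶ C)(1/0.121 − 1/0.455) = 1.07 J.
v = √(2·1.07/0.0148) = 12.0 m/s.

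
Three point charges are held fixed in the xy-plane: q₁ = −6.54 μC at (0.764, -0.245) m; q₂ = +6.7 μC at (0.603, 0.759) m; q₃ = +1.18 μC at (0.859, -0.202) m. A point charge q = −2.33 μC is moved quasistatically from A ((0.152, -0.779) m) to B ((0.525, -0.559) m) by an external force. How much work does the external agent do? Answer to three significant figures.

For quasistatic motion the external work equals the change in potential energy: W_ext = qΔV = q(V_B − V_A).
At A: distances to the source charges are 0.812 m, 1.60 m, 0.913 m; V_A = Σ kqᵢ/rᵢ = -2.32×10⁴ V.
At B: distances to the source charges are 0.395 m, 1.32 m, 0.489 m; V_B = Σ kqᵢ/rᵢ = -8.17×10⁴ V.
ΔV = V_B − V_A = -5.85×10⁴ V.
W_ext = qΔV = (-2.33×10⁻⁶ C)(-5.85×10⁴ V) = 0.136 J.

0.136 J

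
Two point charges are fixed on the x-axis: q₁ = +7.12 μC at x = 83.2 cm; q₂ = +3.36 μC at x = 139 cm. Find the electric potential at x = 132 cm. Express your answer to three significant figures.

The total potential is the scalar sum of each charge's contribution, V = Σ kqᵢ/rᵢ.
Distances from the field point to each charge: r₁ = 0.488 m, r₂ = 0.0700 m.
V = k[(7.12×10⁻⁶)/(0.488) + (3.36×10⁻⁶)/(0.0700)] = 5.63×10⁵ V.

5.63×10⁵ V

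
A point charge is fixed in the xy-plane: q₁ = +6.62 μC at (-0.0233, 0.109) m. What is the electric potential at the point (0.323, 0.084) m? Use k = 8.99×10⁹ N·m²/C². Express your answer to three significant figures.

1.71×10⁵ V

Electric potential is a scalar, so the contributions from each charge add algebraically: V = Σ kqᵢ/rᵢ.
Distances from the field point to each charge: r₁ = 0.347 m.
V = k[(6.62×10⁻⁶)/(0.347)] = 1.71×10⁵ V.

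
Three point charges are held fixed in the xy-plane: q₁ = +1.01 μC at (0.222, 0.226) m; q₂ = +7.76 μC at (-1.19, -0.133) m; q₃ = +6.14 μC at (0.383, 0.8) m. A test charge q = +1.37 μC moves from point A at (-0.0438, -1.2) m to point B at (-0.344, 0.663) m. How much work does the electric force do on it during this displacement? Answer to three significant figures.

-0.0953 J

The work done by the electric force is W_field = −ΔU = −q(V_B − V_A) = q(V_A − V_B).
At A: distances to the source charges are 1.45 m, 1.57 m, 2.05 m; V_A = Σ kqᵢ/rᵢ = 7.78×10⁴ V.
At B: distances to the source charges are 0.715 m, 1.16 m, 0.740 m; V_B = Σ kqᵢ/rᵢ = 1.47×10⁵ V.
ΔV = V_B − V_A = 6.96×10⁴ V.
W_field = −qΔV = −(1.37×10⁻⁶ C)(6.96×10⁴ V) = -0.0953 J.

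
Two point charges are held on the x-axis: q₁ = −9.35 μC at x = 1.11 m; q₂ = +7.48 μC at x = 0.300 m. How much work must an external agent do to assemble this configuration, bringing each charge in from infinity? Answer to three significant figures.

The work to assemble the configuration equals its total potential energy, U = Σ kqᵢqⱼ/rᵢⱼ over all pairs.
Pair separations: r₁₂ = 0.810 m.
U = (-0.776) = -0.776 J.

-0.776 J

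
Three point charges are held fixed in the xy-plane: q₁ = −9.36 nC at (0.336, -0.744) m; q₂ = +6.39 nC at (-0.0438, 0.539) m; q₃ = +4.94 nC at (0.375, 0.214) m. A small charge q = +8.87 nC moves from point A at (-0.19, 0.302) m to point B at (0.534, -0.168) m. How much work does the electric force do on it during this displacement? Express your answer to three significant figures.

1.60×10⁻⁶ J

The work done by the electric force is W_field = −ΔU = −q(V_B − V_A) = q(V_A − V_B).
At A: distances to the source charges are 1.17 m, 0.278 m, 0.572 m; V_A = Σ kqᵢ/rᵢ = 212 V.
At B: distances to the source charges are 0.609 m, 0.913 m, 0.414 m; V_B = Σ kqᵢ/rᵢ = 32.1 V.
ΔV = V_B − V_A = -180 V.
W_field = −qΔV = −(8.87×10⁻⁹ C)(-180 V) = 1.60×10⁻⁶ J.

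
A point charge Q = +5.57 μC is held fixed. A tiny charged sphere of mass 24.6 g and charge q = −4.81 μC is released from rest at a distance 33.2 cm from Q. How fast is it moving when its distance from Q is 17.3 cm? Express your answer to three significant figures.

7.36 m/s

Only the electrostatic force acts, so mechanical energy is conserved: ½mv² = U₁ − U₂ = kQq(1/r₁ − 1/r₂).
U₁ − U₂ = (8.99×10⁹ N·m²/C²)(5.57×10⁻⁶ C)(-4.81×10⁻⁶ C)(1/0.332 − 1/0.173) = 0.667 J.
v = √(2·0.667/0.0246) = 7.36 m/s.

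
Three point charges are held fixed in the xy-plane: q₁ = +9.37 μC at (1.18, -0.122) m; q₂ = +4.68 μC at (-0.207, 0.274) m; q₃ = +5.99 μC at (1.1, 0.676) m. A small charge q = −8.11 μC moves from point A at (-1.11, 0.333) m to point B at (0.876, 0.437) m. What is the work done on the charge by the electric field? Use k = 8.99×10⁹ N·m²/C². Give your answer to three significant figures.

1.85 J

The work done by the electric force is W_field = −ΔU = −q(V_B − V_A) = q(V_A − V_B).
At A: distances to the source charges are 2.33 m, 0.905 m, 2.24 m; V_A = Σ kqᵢ/rᵢ = 1.07×10⁵ V.
At B: distances to the source charges are 0.636 m, 1.10 m, 0.328 m; V_B = Σ kqᵢ/rᵢ = 3.35×10⁵ V.
ΔV = V_B − V_A = 2.29×10⁵ V.
W_field = −qΔV = −(-8.11×10⁻⁶ C)(2.29×10⁵ V) = 1.85 J.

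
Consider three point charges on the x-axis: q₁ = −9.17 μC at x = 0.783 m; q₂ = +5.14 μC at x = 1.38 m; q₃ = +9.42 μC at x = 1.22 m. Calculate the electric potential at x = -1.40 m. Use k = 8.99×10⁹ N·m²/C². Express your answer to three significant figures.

Electric potential is a scalar, so the contributions from each charge add algebraically: V = Σ kqᵢ/rᵢ.
Distances from the field point to each charge: r₁ = 2.18 m, r₂ = 2.78 m, r₃ = 2.62 m.
V = k[(-9.17×10⁻⁶)/(2.18) + (5.14×10⁻⁶)/(2.78) + (9.42×10⁻⁶)/(2.62)] = 1.12×10⁴ V.

1.12×10⁴ V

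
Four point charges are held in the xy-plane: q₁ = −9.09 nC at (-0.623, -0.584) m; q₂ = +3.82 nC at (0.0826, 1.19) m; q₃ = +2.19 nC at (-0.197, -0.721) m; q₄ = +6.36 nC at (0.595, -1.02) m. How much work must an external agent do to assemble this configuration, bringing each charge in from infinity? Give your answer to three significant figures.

-6.82×10⁻⁷ J

The work to assemble the configuration equals its total potential energy, U = Σ kqᵢqⱼ/rᵢⱼ over all pairs.
Pair separations: r₁₂ = 1.91 m, r₁₃ = 0.447 m, r₁₄ = 1.29 m, r₂₃ = 1.93 m, r₂₄ = 2.27 m, r₃₄ = 0.847 m.
Summing all 6 pair terms gives U = -6.82×10⁻⁷ J.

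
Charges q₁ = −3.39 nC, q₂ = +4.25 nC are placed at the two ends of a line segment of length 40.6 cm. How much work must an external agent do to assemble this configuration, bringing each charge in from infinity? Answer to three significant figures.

-3.19×10⁻⁷ J

The assembly work is the sum of pairwise potential energies, U = Σ_{i<j} kqᵢqⱼ/rᵢⱼ.
The separation is r = 0.406 m.
U = (-3.19×10⁻⁷) = -3.19×10⁻⁷ J.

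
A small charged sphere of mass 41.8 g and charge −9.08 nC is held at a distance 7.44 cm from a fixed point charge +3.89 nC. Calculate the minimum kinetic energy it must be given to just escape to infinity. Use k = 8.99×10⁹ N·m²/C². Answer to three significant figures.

4.27×10⁻⁶ J

To just escape, total mechanical energy must reach zero at infinity: ½mv²_min + U = 0, so ½mv²_min = −U = |kQq|/r.
|U| = |kQq|/r = (8.99×10⁹ N·m²/C²)(3.89×10⁻⁹)(9.08×10⁻⁹)/(0.0744) = 4.27×10⁻⁶ J.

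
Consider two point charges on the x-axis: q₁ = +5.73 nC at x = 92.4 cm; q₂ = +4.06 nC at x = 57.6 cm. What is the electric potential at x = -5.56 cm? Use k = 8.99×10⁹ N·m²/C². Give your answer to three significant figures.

The total potential is the scalar sum of each charge's contribution, V = Σ kqᵢ/rᵢ.
Distances from the field point to each charge: r₁ = 0.980 m, r₂ = 0.632 m.
V = k[(5.73×10⁻⁹)/(0.980) + (4.06×10⁻⁹)/(0.632)] = 110 V.

110 V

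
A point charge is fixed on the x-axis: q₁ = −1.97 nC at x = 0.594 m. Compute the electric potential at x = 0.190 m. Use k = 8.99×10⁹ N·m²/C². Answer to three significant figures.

The total potential is the scalar sum of each charge's contribution, V = Σ kqᵢ/rᵢ.
V = k[(-1.97×10⁻⁹)/(0.404)] = -43.8 V.

-43.8 V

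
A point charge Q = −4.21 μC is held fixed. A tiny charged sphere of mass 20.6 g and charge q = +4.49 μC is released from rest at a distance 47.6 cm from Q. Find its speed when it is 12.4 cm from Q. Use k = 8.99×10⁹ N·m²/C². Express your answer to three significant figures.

Only the electrostatic force acts, so mechanical energy is conserved: ½mv² = U₁ − U₂ = kQq(1/r₁ − 1/r₂).
U₁ − U₂ = (8.99×10⁹ N·m²/C²)(-4.21×10⁻⁶ C)(4.49×10⁻⁶ C)(1/0.476 − 1/0.124) = 1.01 J.
v = √(2·1.01/0.0206) = 9.92 m/s.

9.92 m/s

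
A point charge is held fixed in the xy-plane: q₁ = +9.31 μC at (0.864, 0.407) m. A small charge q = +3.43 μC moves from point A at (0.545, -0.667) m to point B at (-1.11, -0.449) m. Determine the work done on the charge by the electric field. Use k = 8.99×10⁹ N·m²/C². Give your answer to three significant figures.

The work done by the electric force is W_field = −ΔU = −q(V_B − V_A) = q(V_A − V_B).
At A: distance to the source charge is 1.12 m; V_A = kq₁/r = 7.47×10⁴ V.
At B: distance to the source charge is 2.15 m; V_B = kq₁/r = 3.89×10⁴ V.
ΔV = V_B − V_A = -3.58×10⁴ V.
W_field = −qΔV = −(3.43×10⁻⁶ C)(-3.58×10⁴ V) = 0.123 J.

0.123 J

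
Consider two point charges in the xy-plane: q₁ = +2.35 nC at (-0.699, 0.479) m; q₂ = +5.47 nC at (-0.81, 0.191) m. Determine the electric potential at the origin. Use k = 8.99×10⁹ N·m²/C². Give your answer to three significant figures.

84.0 V

Electric potential is a scalar, so the contributions from each charge add algebraically: V = Σ kqᵢ/rᵢ.
Distances from the field point to each charge: r₁ = 0.847 m, r₂ = 0.832 m.
V = k[(2.35×10⁻⁹)/(0.847) + (5.47×10⁻⁹)/(0.832)] = 84.0 V.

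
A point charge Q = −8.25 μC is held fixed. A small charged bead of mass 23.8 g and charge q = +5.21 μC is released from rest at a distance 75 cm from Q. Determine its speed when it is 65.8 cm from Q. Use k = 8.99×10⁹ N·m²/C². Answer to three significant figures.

Only the electrostatic force acts, so mechanical energy is conserved: ½mv² = U₁ − U₂ = kQq(1/r₁ − 1/r₂).
U₁ − U₂ = (8.99×10⁹ N·m²/C²)(-8.25×10⁻⁶ C)(5.21×10⁻⁶ C)(1/0.750 − 1/0.658) = 0.0720 J.
v = √(2·0.0720/0.0238) = 2.46 m/s.

2.46 m/s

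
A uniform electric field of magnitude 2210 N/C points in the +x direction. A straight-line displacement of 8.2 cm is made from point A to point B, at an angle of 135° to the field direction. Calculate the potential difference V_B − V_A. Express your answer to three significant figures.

Only the component of displacement along E changes the potential: ΔV = −E·d·cosθ.
ΔV = −(2210 V/m)(0.0820 m)cos135° = 128 V.

128 V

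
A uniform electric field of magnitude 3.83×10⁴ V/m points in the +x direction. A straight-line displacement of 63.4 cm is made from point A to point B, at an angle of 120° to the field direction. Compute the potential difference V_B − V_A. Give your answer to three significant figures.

Only the component of displacement along E changes the potential: ΔV = −E·d·cosθ.
ΔV = −(3.83×10⁴ V/m)(0.634 m)cos120° = 1.21×10⁴ V.

1.21×10⁴ V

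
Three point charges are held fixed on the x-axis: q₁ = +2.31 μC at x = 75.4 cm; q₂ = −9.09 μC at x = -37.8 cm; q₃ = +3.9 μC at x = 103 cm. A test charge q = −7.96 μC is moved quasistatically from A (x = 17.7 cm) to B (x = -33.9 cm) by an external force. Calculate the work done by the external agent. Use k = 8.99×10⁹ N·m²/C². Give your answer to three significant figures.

15.8 J

For quasistatic motion the external work equals the change in potential energy: W_ext = qΔV = q(V_B − V_A).
At A: distances to the source charges are 0.577 m, 0.555 m, 0.853 m; V_A = Σ kqᵢ/rᵢ = -7.01×10⁴ V.
At B: distances to the source charges are 1.09 m, 0.0390 m, 1.37 m; V_B = Σ kqᵢ/rᵢ = -2.05×10⁶ V.
ΔV = V_B − V_A = -1.98×10⁶ V.
W_ext = qΔV = (-7.96×10⁻⁶ C)(-1.98×10⁶ V) = 15.8 J.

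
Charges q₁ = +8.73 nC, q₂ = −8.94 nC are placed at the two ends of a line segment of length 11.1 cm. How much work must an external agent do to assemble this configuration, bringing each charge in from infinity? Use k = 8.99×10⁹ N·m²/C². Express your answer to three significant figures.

The work to assemble the configuration equals its total potential energy, U = Σ kqᵢqⱼ/rᵢⱼ over all pairs.
The separation is r = 0.111 m.
U = (-6.32×10⁻⁶) = -6.32×10⁻⁶ J.

-6.32×10⁻⁶ J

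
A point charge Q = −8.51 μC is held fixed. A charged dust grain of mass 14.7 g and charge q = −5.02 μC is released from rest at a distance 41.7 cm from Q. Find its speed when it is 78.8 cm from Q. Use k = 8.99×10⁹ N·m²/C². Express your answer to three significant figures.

Only the electrostatic force acts, so mechanical energy is conserved: ½mv² = U₁ − U₂ = kQq(1/r₁ − 1/r₂).
U₁ − U₂ = (8.99×10⁹ N·m²/C²)(-8.51×10⁻⁶ C)(-5.02×10⁻⁶ C)(1/0.417 − 1/0.788) = 0.434 J.
v = √(2·0.434/0.0147) = 7.68 m/s.

7.68 m/s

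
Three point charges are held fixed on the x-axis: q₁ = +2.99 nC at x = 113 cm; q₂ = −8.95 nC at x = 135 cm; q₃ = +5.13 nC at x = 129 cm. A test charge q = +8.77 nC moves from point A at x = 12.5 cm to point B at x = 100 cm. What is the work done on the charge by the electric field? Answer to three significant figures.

The work done by the electric force is W_field = −ΔU = −q(V_B − V_A) = q(V_A − V_B).
At A: distances to the source charges are 1.00 m, 1.23 m, 1.17 m; V_A = Σ kqᵢ/rᵢ = 0.651 V.
At B: distances to the source charges are 0.130 m, 0.350 m, 0.290 m; V_B = Σ kqᵢ/rᵢ = 136 V.
ΔV = V_B − V_A = 135 V.
W_field = −qΔV = −(8.77×10⁻⁹ C)(135 V) = -1.19×10⁻⁶ J.

-1.19×10⁻⁶ J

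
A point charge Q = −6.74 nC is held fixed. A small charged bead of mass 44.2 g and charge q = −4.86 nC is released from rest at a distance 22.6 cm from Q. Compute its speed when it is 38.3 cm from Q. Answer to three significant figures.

4.92×10⁻³ m/s

Only the electrostatic force acts, so mechanical energy is conserved: ½mv² = U₁ − U₂ = kQq(1/r₁ − 1/r₂).
U₁ − U₂ = (8.99×10⁹ N·m²/C²)(-6.74×10⁻⁹ C)(-4.86×10⁻⁹ C)(1/0.226 − 1/0.383) = 5.34×10⁻⁷ J.
v = √(2·5.34×10⁻⁷/0.0442) = 4.92×10⁻³ m/s.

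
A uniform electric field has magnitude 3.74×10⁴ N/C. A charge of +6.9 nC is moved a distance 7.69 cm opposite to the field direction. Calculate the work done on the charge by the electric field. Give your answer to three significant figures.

-1.98×10⁻⁵ J

The potential change for a displacement 7.69 cm opposite to the field direction is ΔV = +Ed = 2880 V.
W_field = −qΔV = -1.98×10⁻⁵ J.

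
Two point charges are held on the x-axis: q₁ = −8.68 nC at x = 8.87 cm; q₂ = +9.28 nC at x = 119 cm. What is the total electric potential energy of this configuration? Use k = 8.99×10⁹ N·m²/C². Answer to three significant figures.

-6.58×10⁻⁷ J

The assembly work is the sum of pairwise potential energies, U = Σ_{i<j} kqᵢqⱼ/rᵢⱼ.
Pair separations: r₁₂ = 1.10 m.
U = (-6.58×10⁻⁷) = -6.58×10⁻⁷ J.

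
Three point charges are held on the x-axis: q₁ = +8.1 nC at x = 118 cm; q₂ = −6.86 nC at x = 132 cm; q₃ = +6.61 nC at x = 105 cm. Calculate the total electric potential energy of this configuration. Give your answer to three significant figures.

The assembly work is the sum of pairwise potential energies, U = Σ_{i<j} kqᵢqⱼ/rᵢⱼ.
Pair separations: r₁₂ = 0.140 m, r₁₃ = 0.130 m, r₂₃ = 0.270 m.
U = (-3.57×10⁻⁶) + (3.70×10⁻⁶) + (-1.51×10⁻⁶) = -1.38×10⁻⁶ J.

-1.38×10⁻⁶ J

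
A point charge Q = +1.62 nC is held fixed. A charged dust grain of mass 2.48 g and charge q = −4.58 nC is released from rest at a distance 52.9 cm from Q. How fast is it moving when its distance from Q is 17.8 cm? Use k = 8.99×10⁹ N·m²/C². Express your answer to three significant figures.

Only the electrostatic force acts, so mechanical energy is conserved: ½mv² = U₁ − U₂ = kQq(1/r₁ − 1/r₂).
U₁ − U₂ = (8.99×10⁹ N·m²/C²)(1.62×10⁻⁹ C)(-4.58×10⁻⁹ C)(1/0.529 − 1/0.178) = 2.49×10⁻⁷ J.
v = √(2·2.49×10⁻⁷/2.48×10⁻³) = 0.0142 m/s.

0.0142 m/s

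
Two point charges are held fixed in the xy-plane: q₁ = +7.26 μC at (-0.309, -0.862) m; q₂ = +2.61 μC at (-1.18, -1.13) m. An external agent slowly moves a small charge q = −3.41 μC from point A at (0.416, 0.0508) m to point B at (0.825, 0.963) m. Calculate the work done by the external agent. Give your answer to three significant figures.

For quasistatic motion the external work equals the change in potential energy: W_ext = qΔV = q(V_B − V_A).
At A: distances to the source charges are 1.17 m, 1.99 m; V_A = Σ kqᵢ/rᵢ = 6.78×10⁴ V.
At B: distances to the source charges are 2.15 m, 2.90 m; V_B = Σ kqᵢ/rᵢ = 3.85×10⁴ V.
ΔV = V_B − V_A = -2.93×10⁴ V.
W_ext = qΔV = (-3.41×10⁻⁶ C)(-2.93×10⁴ V) = 0.100 J.

0.100 J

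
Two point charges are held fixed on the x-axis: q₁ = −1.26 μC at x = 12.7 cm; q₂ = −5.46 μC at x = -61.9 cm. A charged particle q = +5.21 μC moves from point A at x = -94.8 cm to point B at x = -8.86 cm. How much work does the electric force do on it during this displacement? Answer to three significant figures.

-0.0763 J

The work done by the electric force is W_field = −ΔU = −q(V_B − V_A) = q(V_A − V_B).
At A: distances to the source charges are 1.07 m, 0.329 m; V_A = Σ kqᵢ/rᵢ = -1.60×10⁵ V.
At B: distances to the source charges are 0.216 m, 0.530 m; V_B = Σ kqᵢ/rᵢ = -1.45×10⁵ V.
ΔV = V_B − V_A = 1.46×10⁴ V.
W_field = −qΔV = −(5.21×10⁻⁶ C)(1.46×10⁴ V) = -0.0763 J.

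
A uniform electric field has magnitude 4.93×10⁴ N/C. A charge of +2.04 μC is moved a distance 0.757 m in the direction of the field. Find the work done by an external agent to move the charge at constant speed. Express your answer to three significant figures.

-0.0761 J

The potential change for a displacement 0.757 m in the direction of the field is ΔV = −Ed = -3.73×10⁴ V.
W_ext = qΔV = -0.0761 J.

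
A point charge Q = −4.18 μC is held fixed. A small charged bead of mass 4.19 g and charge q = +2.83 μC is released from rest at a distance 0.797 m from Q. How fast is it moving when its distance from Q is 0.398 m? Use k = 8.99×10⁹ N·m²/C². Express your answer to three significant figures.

Only the electrostatic force acts, so mechanical energy is conserved: ½mv² = U₁ − U₂ = kQq(1/r₁ − 1/r₂).
U₁ − U₂ = (8.99×10⁹ N·m²/C²)(-4.18×10⁻⁶ C)(2.83×10⁻⁶ C)(1/0.797 − 1/0.398) = 0.134 J.
v = √(2·0.134/4.19×10⁻³) = 7.99 m/s.

7.99 m/s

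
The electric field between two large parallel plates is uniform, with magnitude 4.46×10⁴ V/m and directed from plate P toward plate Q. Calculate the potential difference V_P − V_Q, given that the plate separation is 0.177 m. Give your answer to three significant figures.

7890 V

In a uniform field, potential decreases in the direction of E: ΔV = −E·d for a displacement d parallel to E.
Going from Q to P is a displacement of 0.177 m opposite to the field, so V_P − V_Q = +Ed = 7890 V.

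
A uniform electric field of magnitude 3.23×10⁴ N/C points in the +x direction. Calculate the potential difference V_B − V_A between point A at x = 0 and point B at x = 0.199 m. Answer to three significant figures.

In a uniform field, potential decreases in the direction of E: V_B − V_A = −E·Δx.
V_B − V_A = −(3.23×10⁴ V/m)(0.199 m) = -6430 V.

-6430 V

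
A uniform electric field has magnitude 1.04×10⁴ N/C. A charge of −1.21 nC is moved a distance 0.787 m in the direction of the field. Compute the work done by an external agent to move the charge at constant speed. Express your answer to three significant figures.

The potential change for a displacement 0.787 m in the direction of the field is ΔV = −Ed = -8180 V.
W_ext = qΔV = 9.90×10⁻⁶ J.

9.90×10⁻⁶ J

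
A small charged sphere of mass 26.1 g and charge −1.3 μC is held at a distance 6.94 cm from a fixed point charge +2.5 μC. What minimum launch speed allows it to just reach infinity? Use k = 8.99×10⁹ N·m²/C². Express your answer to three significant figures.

5.68 m/s

To just escape, total mechanical energy must reach zero at infinity: ½mv²_min + U = 0, so ½mv²_min = −U = |kQq|/r.
|U| = |kQq|/r = (8.99×10⁹ N·m²/C²)(2.50×10⁻⁶)(1.30×10⁻⁶)/(0.0694) = 0.421 J.
v_min = √(2|U|/m) = √(2·0.421/0.0261) = 5.68 m/s.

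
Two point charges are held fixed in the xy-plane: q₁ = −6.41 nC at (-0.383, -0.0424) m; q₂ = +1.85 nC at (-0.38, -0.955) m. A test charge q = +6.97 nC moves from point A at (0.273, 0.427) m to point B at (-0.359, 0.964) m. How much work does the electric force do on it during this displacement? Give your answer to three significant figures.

The work done by the electric force is W_field = −ΔU = −q(V_B − V_A) = q(V_A − V_B).
At A: distances to the source charges are 0.807 m, 1.53 m; V_A = Σ kqᵢ/rᵢ = -60.6 V.
At B: distances to the source charges are 1.01 m, 1.92 m; V_B = Σ kqᵢ/rᵢ = -48.6 V.
ΔV = V_B − V_A = 12.0 V.
W_field = −qΔV = −(6.97×10⁻⁹ C)(12.0 V) = -8.35×10⁻⁸ J.

-8.35×10⁻⁸ J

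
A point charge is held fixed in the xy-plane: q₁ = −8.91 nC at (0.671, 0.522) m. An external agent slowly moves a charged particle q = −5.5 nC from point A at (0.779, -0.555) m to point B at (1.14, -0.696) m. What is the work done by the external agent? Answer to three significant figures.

-6.95×10⁻⁸ J

For quasistatic motion the external work equals the change in potential energy: W_ext = qΔV = q(V_B − V_A).
At A: distance to the source charge is 1.08 m; V_A = kq₁/r = -74.0 V.
At B: distance to the source charge is 1.31 m; V_B = kq₁/r = -61.4 V.
ΔV = V_B − V_A = 12.6 V.
W_ext = qΔV = (-5.50×10⁻⁹ C)(12.6 V) = -6.95×10⁻⁸ J.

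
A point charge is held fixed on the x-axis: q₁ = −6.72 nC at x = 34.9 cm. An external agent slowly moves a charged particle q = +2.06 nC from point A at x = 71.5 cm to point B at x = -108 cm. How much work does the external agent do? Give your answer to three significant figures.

2.53×10⁻⁷ J

For quasistatic motion the external work equals the change in potential energy: W_ext = qΔV = q(V_B − V_A).
At A: distance to the source charge is 0.366 m; V_A = kq₁/r = -165 V.
At B: distance to the source charge is 1.43 m; V_B = kq₁/r = -42.3 V.
ΔV = V_B − V_A = 123 V.
W_ext = qΔV = (2.06×10⁻⁹ C)(123 V) = 2.53×10⁻⁷ J.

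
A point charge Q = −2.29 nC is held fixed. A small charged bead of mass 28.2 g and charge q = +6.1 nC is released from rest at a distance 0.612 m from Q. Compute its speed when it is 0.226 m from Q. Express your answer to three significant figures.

Only the electrostatic force acts, so mechanical energy is conserved: ½mv² = U₁ − U₂ = kQq(1/r₁ − 1/r₂).
U₁ − U₂ = (8.99×10⁹ N·m²/C²)(-2.29×10⁻⁹ C)(6.10×10⁻⁹ C)(1/0.612 − 1/0.226) = 3.50×10⁻⁷ J.
v = √(2·3.50×10⁻⁷/0.0282) = 4.99×10⁻³ m/s.

4.99×10⁻³ m/s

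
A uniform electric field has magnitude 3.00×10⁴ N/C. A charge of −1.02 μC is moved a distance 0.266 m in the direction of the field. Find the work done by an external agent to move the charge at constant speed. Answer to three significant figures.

The potential change for a displacement 0.266 m in the direction of the field is ΔV = −Ed = -7980 V.
W_ext = qΔV = 8.14×10⁻³ J.

8.14×10⁻³ J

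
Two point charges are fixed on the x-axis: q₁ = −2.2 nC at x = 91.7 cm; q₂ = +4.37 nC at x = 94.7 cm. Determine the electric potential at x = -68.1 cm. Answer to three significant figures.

11.8 V

Electric potential is a scalar, so the contributions from each charge add algebraically: V = Σ kqᵢ/rᵢ.
Distances from the field point to each charge: r₁ = 1.60 m, r₂ = 1.63 m.
V = k[(-2.20×10⁻⁹)/(1.60) + (4.37×10⁻⁹)/(1.63)] = 11.8 V.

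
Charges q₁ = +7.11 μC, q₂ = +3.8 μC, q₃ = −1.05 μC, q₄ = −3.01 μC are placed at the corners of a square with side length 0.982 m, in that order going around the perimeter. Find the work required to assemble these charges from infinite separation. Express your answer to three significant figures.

The work to assemble the configuration equals its total potential energy, U = Σ kqᵢqⱼ/rᵢⱼ over all pairs.
The four side pairs have separation 0.982 m and the two diagonal pairs 1.39 m.
Summing all 6 pair terms gives U = -0.0785 J.

-0.0785 J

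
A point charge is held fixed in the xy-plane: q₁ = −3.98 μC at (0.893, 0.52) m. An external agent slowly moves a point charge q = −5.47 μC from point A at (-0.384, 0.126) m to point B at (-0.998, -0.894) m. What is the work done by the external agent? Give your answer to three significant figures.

For quasistatic motion the external work equals the change in potential energy: W_ext = qΔV = q(V_B − V_A).
At A: distance to the source charge is 1.34 m; V_A = kq₁/r = -2.68×10⁴ V.
At B: distance to the source charge is 2.36 m; V_B = kq₁/r = -1.52×10⁴ V.
ΔV = V_B − V_A = 1.16×10⁴ V.
W_ext = qΔV = (-5.47×10⁻⁶ C)(1.16×10⁴ V) = -0.0636 J.

-0.0636 J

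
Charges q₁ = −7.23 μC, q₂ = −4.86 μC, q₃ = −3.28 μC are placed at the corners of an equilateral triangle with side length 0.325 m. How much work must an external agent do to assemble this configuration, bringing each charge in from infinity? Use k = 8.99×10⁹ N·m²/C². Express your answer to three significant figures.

The assembly work is the sum of pairwise potential energies, U = Σ_{i<j} kqᵢqⱼ/rᵢⱼ.
All three pair separations equal the side length, 0.325 m.
U = (0.972) + (0.656) + (0.441) = 2.07 J.

2.07 J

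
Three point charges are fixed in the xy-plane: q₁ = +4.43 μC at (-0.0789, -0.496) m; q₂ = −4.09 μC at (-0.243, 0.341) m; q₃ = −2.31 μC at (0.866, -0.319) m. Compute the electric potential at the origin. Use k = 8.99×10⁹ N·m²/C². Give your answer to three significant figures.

The total potential is the scalar sum of each charge's contribution, V = Σ kqᵢ/rᵢ.
Distances from the field point to each charge: r₁ = 0.502 m, r₂ = 0.419 m, r₃ = 0.923 m.
V = k[(4.43×10⁻⁶)/(0.502) + (-4.09×10⁻⁶)/(0.419) + (-2.31×10⁻⁶)/(0.923)] = -3.10×10⁴ V.

-3.10×10⁴ V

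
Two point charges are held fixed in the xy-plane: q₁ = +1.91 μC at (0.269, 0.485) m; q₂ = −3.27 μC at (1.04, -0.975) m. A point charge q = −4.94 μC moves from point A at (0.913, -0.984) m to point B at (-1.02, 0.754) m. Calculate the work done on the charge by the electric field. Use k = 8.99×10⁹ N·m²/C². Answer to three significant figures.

The work done by the electric force is W_field = −ΔU = −q(V_B − V_A) = q(V_A − V_B).
At A: distances to the source charges are 1.60 m, 0.127 m; V_A = Σ kqᵢ/rᵢ = -2.20×10⁵ V.
At B: distances to the source charges are 1.32 m, 2.69 m; V_B = Σ kqᵢ/rᵢ = 2110 V.
ΔV = V_B − V_A = 2.22×10⁵ V.
W_field = −qΔV = −(-4.94×10⁻⁶ C)(2.22×10⁵ V) = 1.10 J.

1.10 J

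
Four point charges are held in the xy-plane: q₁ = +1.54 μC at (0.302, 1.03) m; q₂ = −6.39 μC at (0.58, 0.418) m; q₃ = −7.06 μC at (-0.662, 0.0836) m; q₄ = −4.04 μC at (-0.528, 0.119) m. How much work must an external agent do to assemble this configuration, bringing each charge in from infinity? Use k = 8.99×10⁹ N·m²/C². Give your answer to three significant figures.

The assembly work is the sum of pairwise potential energies, U = Σ_{i<j} kqᵢqⱼ/rᵢⱼ.
Pair separations: r₁₂ = 0.672 m, r₁₃ = 1.35 m, r₁₄ = 1.23 m, r₂₃ = 1.29 m, r₂₄ = 1.15 m, r₃₄ = 0.139 m.
Summing all 6 pair terms gives U = 2.12 J.

2.12 J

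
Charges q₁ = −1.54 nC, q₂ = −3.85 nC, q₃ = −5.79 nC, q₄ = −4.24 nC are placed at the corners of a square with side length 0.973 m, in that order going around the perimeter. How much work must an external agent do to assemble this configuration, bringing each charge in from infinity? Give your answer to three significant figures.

7.13×10⁻⁷ J

The assembly work is the sum of pairwise potential energies, U = Σ_{i<j} kqᵢqⱼ/rᵢⱼ.
The four side pairs have separation 0.973 m and the two diagonal pairs 1.38 m.
Summing all 6 pair terms gives U = 7.13×10⁻⁷ J.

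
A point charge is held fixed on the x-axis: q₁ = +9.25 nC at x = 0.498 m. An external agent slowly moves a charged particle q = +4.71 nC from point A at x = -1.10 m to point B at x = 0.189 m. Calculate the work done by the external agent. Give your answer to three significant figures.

1.02×10⁻⁶ J

For quasistatic motion the external work equals the change in potential energy: W_ext = qΔV = q(V_B − V_A).
At A: distance to the source charge is 1.60 m; V_A = kq₁/r = 52.0 V.
At B: distance to the source charge is 0.309 m; V_B = kq₁/r = 269 V.
ΔV = V_B − V_A = 217 V.
W_ext = qΔV = (4.71×10⁻⁹ C)(217 V) = 1.02×10⁻⁶ J.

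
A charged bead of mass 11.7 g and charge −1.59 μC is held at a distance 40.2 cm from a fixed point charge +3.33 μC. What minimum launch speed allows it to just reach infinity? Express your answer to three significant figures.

To just escape, total mechanical energy must reach zero at infinity: ½mv²_min + U = 0, so ½mv²_min = −U = |kQq|/r.
|U| = |kQq|/r = (8.99×10⁹ N·m²/C²)(3.33×10⁻⁶)(1.59×10⁻⁶)/(0.402) = 0.118 J.
v_min = √(2|U|/m) = √(2·0.118/0.0117) = 4.50 m/s.

4.50 m/s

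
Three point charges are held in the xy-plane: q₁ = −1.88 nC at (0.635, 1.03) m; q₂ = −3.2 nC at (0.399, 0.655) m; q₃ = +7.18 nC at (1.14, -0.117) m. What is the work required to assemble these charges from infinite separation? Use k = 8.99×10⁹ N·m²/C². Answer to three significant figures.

-1.68×10⁻⁷ J

The work to assemble the configuration equals its total potential energy, U = Σ kqᵢqⱼ/rᵢⱼ over all pairs.
Pair separations: r₁₂ = 0.443 m, r₁₃ = 1.25 m, r₂₃ = 1.07 m.
U = (1.22×10⁻⁷) + (-9.68×10⁻⁸) + (-1.93×10⁻⁷) = -1.68×10⁻⁷ J.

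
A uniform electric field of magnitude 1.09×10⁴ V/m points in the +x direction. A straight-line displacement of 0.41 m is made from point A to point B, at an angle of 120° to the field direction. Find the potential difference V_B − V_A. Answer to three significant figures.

Only the component of displacement along E changes the potential: ΔV = −E·d·cosθ.
ΔV = −(1.09×10⁴ V/m)(0.410 m)cos120° = 2230 V.

2230 V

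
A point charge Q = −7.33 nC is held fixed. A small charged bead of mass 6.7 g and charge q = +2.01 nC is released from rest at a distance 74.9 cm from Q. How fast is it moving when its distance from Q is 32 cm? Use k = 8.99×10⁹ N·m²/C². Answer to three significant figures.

Only the electrostatic force acts, so mechanical energy is conserved: ½mv² = U₁ − U₂ = kQq(1/r₁ − 1/r₂).
U₁ − U₂ = (8.99×10⁹ N·m²/C²)(-7.33×10⁻⁹ C)(2.01×10⁻⁹ C)(1/0.749 − 1/0.320) = 2.37×10⁻⁷ J.
v = √(2·2.37×10⁻⁷/6.70×10⁻³) = 8.41×10⁻³ m/s.

8.41×10⁻³ m/s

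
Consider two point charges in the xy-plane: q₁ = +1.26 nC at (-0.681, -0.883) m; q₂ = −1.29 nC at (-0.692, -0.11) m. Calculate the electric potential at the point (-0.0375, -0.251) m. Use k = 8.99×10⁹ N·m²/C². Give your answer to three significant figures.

-4.76 V

Electric potential is a scalar, so the contributions from each charge add algebraically: V = Σ kqᵢ/rᵢ.
Distances from the field point to each charge: r₁ = 0.902 m, r₂ = 0.670 m.
V = k[(1.26×10⁻⁹)/(0.902) + (-1.29×10⁻⁹)/(0.670)] = -4.76 V.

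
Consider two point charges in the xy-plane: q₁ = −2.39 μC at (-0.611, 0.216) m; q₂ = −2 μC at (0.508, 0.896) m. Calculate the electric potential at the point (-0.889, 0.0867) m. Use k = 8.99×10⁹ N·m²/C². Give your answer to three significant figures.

-8.12×10⁴ V

Electric potential is a scalar, so the contributions from each charge add algebraically: V = Σ kqᵢ/rᵢ.
Distances from the field point to each charge: r₁ = 0.307 m, r₂ = 1.61 m.
V = k[(-2.39×10⁻⁶)/(0.307) + (-2.00×10⁻⁶)/(1.61)] = -8.12×10⁴ V.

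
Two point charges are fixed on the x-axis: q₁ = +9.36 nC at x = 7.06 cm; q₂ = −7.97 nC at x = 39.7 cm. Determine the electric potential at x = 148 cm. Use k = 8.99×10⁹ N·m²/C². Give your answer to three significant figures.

-6.46 V

Electric potential is a scalar, so the contributions from each charge add algebraically: V = Σ kqᵢ/rᵢ.
Distances from the field point to each charge: r₁ = 1.41 m, r₂ = 1.08 m.
V = k[(9.36×10⁻⁹)/(1.41) + (-7.97×10⁻⁹)/(1.08)] = -6.46 V.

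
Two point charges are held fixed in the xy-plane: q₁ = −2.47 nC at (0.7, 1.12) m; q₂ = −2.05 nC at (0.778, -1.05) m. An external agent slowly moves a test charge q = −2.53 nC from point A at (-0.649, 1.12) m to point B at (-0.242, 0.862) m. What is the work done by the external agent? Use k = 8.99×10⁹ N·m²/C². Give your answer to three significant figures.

For quasistatic motion the external work equals the change in potential energy: W_ext = qΔV = q(V_B − V_A).
At A: distances to the source charges are 1.35 m, 2.60 m; V_A = Σ kqᵢ/rᵢ = -23.6 V.
At B: distances to the source charges are 0.977 m, 2.17 m; V_B = Σ kqᵢ/rᵢ = -31.2 V.
ΔV = V_B − V_A = -7.68 V.
W_ext = qΔV = (-2.53×10⁻⁹ C)(-7.68 V) = 1.94×10⁻⁸ J.

1.94×10⁻⁸ J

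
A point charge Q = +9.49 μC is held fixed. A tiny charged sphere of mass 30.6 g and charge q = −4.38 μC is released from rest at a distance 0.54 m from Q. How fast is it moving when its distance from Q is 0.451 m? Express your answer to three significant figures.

Only the electrostatic force acts, so mechanical energy is conserved: ½mv² = U₁ − U₂ = kQq(1/r₁ − 1/r₂).
U₁ − U₂ = (8.99×10⁹ N·m²/C²)(9.49×10⁻⁶ C)(-4.38×10⁻⁶ C)(1/0.540 − 1/0.451) = 0.137 J.
v = √(2·0.137/0.0306) = 2.99 m/s.

2.99 m/s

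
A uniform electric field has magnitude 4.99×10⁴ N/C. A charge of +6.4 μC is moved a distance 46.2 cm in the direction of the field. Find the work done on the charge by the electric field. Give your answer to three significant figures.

0.148 J

The potential change for a displacement 46.2 cm in the direction of the field is ΔV = −Ed = -2.31×10⁴ V.
W_field = −qΔV = 0.148 J.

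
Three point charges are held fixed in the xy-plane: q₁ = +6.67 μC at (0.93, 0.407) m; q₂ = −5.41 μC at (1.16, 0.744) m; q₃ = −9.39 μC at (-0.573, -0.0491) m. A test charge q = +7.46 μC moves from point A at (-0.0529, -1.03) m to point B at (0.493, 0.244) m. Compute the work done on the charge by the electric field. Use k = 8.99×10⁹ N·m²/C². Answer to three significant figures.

-0.433 J

The work done by the electric force is W_field = −ΔU = −q(V_B − V_A) = q(V_A − V_B).
At A: distances to the source charges are 1.74 m, 2.15 m, 1.11 m; V_A = Σ kqᵢ/rᵢ = -6.42×10⁴ V.
At B: distances to the source charges are 0.466 m, 0.834 m, 1.11 m; V_B = Σ kqᵢ/rᵢ = -6140 V.
ΔV = V_B − V_A = 5.81×10⁴ V.
W_field = −qΔV = −(7.46×10⁻⁶ C)(5.81×10⁴ V) = -0.433 J.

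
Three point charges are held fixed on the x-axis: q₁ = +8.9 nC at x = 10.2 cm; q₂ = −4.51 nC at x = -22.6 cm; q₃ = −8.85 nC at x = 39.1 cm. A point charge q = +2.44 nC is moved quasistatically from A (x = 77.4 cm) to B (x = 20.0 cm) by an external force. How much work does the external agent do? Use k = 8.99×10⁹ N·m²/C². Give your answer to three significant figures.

For quasistatic motion the external work equals the change in potential energy: W_ext = qΔV = q(V_B − V_A).
At A: distances to the source charges are 0.672 m, 1.00 m, 0.383 m; V_A = Σ kqᵢ/rᵢ = -129 V.
At B: distances to the source charges are 0.0980 m, 0.426 m, 0.191 m; V_B = Σ kqᵢ/rᵢ = 305 V.
ΔV = V_B − V_A = 434 V.
W_ext = qΔV = (2.44×10⁻⁹ C)(434 V) = 1.06×10⁻⁶ J.

1.06×10⁻⁶ J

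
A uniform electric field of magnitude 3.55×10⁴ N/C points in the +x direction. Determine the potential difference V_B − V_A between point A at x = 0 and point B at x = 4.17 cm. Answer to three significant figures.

In a uniform field, potential decreases in the direction of E: V_B − V_A = −E·Δx.
V_B − V_A = −(3.55×10⁴ V/m)(0.0417 m) = -1480 V.

-1480 V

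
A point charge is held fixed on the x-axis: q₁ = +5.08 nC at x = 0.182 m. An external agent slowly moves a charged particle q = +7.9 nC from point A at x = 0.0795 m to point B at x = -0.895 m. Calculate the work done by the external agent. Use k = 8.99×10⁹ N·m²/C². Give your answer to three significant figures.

For quasistatic motion the external work equals the change in potential energy: W_ext = qΔV = q(V_B − V_A).
At A: distance to the source charge is 0.102 m; V_A = kq₁/r = 446 V.
At B: distance to the source charge is 1.08 m; V_B = kq₁/r = 42.4 V.
ΔV = V_B − V_A = -403 V.
W_ext = qΔV = (7.90×10⁻⁹ C)(-403 V) = -3.18×10⁻⁶ J.

-3.18×10⁻⁶ J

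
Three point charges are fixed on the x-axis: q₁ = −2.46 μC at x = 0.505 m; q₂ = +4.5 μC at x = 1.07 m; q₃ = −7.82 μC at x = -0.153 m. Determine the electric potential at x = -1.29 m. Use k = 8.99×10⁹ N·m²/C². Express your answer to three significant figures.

Electric potential is a scalar, so the contributions from each charge add algebraically: V = Σ kqᵢ/rᵢ.
Distances from the field point to each charge: r₁ = 1.79 m, r₂ = 2.36 m, r₃ = 1.14 m.
V = k[(-2.46×10⁻⁶)/(1.79) + (4.50×10⁻⁶)/(2.36) + (-7.82×10⁻⁶)/(1.14)] = -5.70×10⁴ V.

-5.70×10⁴ V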